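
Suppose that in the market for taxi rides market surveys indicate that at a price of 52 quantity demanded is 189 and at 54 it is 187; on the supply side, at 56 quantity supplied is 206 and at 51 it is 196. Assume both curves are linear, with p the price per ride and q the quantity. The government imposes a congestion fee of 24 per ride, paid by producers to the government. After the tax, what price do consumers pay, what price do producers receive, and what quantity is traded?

Demand slope: (187 − 189)/(54 − 52) = -1, so qd = 241 − p.
Supply slope: (196 − 206)/(51 − 56) = 2, so qs = 2p + 94.
Without the tax, 241 − p = 2p + 94 gives 3p = 147, so p* = 49 and q* = 192.
With the tax collected from producers, supply shifts: qs = 2(p − 24) + 94.
Solving gives q = 176 with consumers paying 65 and producers receiving 41 (the 24 wedge).
The less price-elastic side of the market bears the larger share of a per-unit tax.

Consumers pay 65; producers receive 41; quantity = 176.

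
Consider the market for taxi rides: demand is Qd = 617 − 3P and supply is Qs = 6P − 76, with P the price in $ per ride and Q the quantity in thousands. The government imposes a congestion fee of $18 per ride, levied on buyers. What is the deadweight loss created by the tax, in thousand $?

Deadweight loss = $324 thousand.

Without the tax, 617 − 3P = 6P − 76 gives 9P = 693, so P* = $77 and Q* = 386.
With the tax collected from buyers, demand (in seller-price terms) shifts: Qd = 617 − 3(P + 18).
Solving gives Q = 350 with buyers paying $89 and sellers receiving $71 (the $18 wedge).
Quantity falls by |ΔQ| = |386 − 350| = 36.
DWL = ½ · t · |ΔQ| = ½ · 18 · 36 = $324.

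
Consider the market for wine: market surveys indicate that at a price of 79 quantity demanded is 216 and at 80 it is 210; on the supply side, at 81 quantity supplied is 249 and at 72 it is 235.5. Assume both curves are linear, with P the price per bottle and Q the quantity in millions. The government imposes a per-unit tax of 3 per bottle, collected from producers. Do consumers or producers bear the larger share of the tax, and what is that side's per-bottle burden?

Demand slope: (210 − 216)/(80 − 79) = -6, so Qd = 690 − 6P.
Supply slope: (235.5 − 249)/(72 − 81) = 1.5, so Qs = 1.5P + 127.5.
Without the tax, 690 − 6P = 1.5P + 127.5 gives 7.5P = 562.5, so P* = 75 and Q* = 240.
With the tax collected from producers, supply shifts: Qs = 1.5(P − 3) + 127.5.
Solving gives Q = 236.4 with consumers paying 75.6 and producers receiving 72.6 (the 3 wedge).
Per-bottle burden: consumers 0.6, producers 2.4.
Producers take the larger share because supply is less price-elastic here (demand slope 6 vs supply slope 1.5).

Producers bear the larger share: 2.4 per bottle.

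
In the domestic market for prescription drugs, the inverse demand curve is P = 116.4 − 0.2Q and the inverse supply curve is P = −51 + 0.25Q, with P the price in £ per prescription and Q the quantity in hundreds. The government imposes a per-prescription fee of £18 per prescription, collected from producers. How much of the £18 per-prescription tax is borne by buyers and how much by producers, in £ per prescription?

Buyers bear £8 per prescription; producers bear £10 per prescription.

Rewrite in direct form: Qd = 582 − 5P and Qs = 4P + 204.
Before the tax: set 582 − 5P = 4P + 204 → P* = £42, Q* = 372.
With the tax collected from producers, supply shifts: Qs = 4(P − 18) + 204.
New equilibrium: buyers pay £50, producers receive £32, Q = 332. (Wedge: Pb − Ps = 18.)
Burden on buyers: £8; on producers: £10. (They sum to £18.)
The less price-elastic side of the market bears the larger share of a per-unit tax.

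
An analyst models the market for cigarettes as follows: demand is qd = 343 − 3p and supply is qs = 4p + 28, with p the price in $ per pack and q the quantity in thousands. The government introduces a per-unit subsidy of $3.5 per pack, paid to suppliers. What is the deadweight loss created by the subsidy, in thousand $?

Deadweight loss = $10.5 thousand.

Without the subsidy, 343 − 3p = 4p + 28 gives 7p = 315, so p* = $45 and q* = 208.
With a per-unit subsidy paid to suppliers, each receives p + 3.5 per unit sold, so supply becomes qs = 4(p + 3.5) + 28.
Solving gives q = 214 with consumers paying $43 and suppliers receiving $46.5 (the $3.5 wedge).
Quantity rises by |ΔQ| = |208 − 214| = 6.
DWL = ½ · t · |ΔQ| = ½ · 3.5 · 6 = $10.5.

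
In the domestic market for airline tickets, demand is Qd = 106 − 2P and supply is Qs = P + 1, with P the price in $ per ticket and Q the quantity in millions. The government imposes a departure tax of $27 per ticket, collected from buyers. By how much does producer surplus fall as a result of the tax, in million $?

Without the tax, 106 − 2P = P + 1 gives 3P = 105, so P* = $35 and Q* = 36.
With the tax collected from buyers, demand (in seller-price terms) shifts: Qd = 106 − 2(P + 27).
New equilibrium: buyers pay $44, suppliers receive $17, Q = 18. (Wedge: Pb − Ps = 27.)
ΔPS is the trapezoid between Q = 18 and Q = 36 of height $18: ½ · (36 + 18) · 18 = $486.

Producer surplus falls by $486 million.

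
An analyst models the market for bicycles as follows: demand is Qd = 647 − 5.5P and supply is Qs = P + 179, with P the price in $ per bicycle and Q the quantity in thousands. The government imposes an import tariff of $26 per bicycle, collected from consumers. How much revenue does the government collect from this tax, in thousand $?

Before the tax: set 647 − 5.5P = P + 179 → P* = $72, Q* = 251.
With the tax collected from consumers, demand (in seller-price terms) shifts: Qd = 647 − 5.5(P + 26).
Solving gives Q = 229 with consumers paying $76 and producers receiving $50 (the $26 wedge).
Revenue = t · Q = 26 · 229 = $5954.

Tax revenue = $5954 thousand.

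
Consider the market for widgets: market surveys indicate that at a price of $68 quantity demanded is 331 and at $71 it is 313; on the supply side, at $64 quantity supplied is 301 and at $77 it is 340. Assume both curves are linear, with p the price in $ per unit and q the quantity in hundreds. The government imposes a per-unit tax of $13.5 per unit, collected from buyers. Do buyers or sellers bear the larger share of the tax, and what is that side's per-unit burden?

Sellers bear the larger share: $9 per unit.

Demand slope: (313 − 331)/(71 − 68) = -6, so qd = 739 − 6p.
Supply slope: (340 − 301)/(77 − 64) = 3, so qs = 3p + 109.
Without the tax, 739 − 6p = 3p + 109 gives 9p = 630, so p* = $70 and q* = 319.
With the tax collected from buyers, demand (in seller-price terms) shifts: qd = 739 − 6(p + 13.5).
Solving gives q = 292 with buyers paying $74.5 and sellers receiving $61 (the $13.5 wedge).
Per-unit burden: buyers $4.5, sellers $9.
Sellers take the larger share because supply is less price-elastic here (demand slope 6 vs supply slope 3).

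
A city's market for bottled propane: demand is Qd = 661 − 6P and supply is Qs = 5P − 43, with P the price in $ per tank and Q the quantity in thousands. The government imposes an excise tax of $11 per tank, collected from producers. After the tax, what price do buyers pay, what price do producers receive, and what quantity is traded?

Before the tax: set 661 − 6P = 5P − 43 → P* = $64, Q* = 277.
With the tax collected from producers, supply shifts: Qs = 5(P − 11) − 43.
Solving gives Q = 247 with buyers paying $69 and producers receiving $58 (the $11 wedge).

Buyers pay $69; producers receive $58; quantity = 247.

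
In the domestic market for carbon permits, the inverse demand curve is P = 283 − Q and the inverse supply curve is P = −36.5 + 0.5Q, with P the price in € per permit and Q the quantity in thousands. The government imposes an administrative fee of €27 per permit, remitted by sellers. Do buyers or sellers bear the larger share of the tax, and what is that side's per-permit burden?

Rewrite in direct form: Qd = 283 − P and Qs = 2P + 73.
Without the tax, 283 − P = 2P + 73 gives 3P = 210, so P* = €70 and Q* = 213.
With the tax collected from sellers, supply shifts: Qs = 2(P − 27) + 73.
New equilibrium: buyers pay €88, sellers receive €61, Q = 195. (Wedge: Pb − Ps = 27.)
Per-permit burden: buyers €18, sellers €9.
Buyers take the larger share because demand is less price-elastic here (demand slope 1 vs supply slope 2).
The less price-elastic side of the market bears the larger share of a per-unit tax.

Buyers bear the larger share: €18 per permit.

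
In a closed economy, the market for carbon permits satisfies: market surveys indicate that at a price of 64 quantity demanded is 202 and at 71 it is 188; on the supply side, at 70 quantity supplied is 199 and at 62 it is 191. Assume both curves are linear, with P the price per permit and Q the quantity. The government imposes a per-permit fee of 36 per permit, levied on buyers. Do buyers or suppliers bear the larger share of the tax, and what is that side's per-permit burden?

Demand slope: (188 − 202)/(71 − 64) = -2, so Qd = 330 − 2P.
Supply slope: (191 − 199)/(62 − 70) = 1, so Qs = P + 129.
Before the tax: set 330 − 2P = P + 129 → P* = 67, Q* = 196.
With the tax collected from buyers, demand (in seller-price terms) shifts: Qd = 330 − 2(P + 36).
Solving gives Q = 172 with buyers paying 79 and suppliers receiving 43 (the 36 wedge).
Per-permit burden: buyers 12, suppliers 24.
Suppliers take the larger share because supply is less price-elastic here (demand slope 2 vs supply slope 1).
The less price-elastic side of the market bears the larger share of a per-unit tax.

Suppliers bear the larger share: 24 per permit.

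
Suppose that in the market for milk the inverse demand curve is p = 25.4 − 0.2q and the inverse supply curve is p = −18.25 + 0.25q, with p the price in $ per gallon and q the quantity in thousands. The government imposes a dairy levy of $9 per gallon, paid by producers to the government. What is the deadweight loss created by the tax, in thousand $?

Deadweight loss = $90 thousand.

Inverting to q(p) form: qd = 127 − 5p; qs = 4p + 73.
Before the tax: set 127 − 5p = 4p + 73 → p* = $6, q* = 97.
With the tax collected from producers, supply shifts: qs = 4(p − 9) + 73.
Solving gives q = 77 with consumers paying $10 and producers receiving $1 (the $9 wedge).
Quantity falls by |ΔQ| = |97 − 77| = 20.
DWL = ½ · t · |ΔQ| = ½ · 9 · 20 = $90.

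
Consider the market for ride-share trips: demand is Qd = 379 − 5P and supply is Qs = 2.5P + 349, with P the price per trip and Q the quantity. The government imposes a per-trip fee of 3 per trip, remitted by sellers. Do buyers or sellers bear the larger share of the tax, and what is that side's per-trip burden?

Without the tax, 379 − 5P = 2.5P + 349 gives 7.5P = 30, so P* = 4 and Q* = 359.
With the tax collected from sellers, supply shifts: Qs = 2.5(P − 3) + 349.
Solving gives Q = 354 with buyers paying 5 and sellers receiving 2 (the 3 wedge).
Per-trip burden: buyers 1, sellers 2.
Sellers take the larger share because supply is less price-elastic here (demand slope 5 vs supply slope 2.5).

Sellers bear the larger share: 2 per trip.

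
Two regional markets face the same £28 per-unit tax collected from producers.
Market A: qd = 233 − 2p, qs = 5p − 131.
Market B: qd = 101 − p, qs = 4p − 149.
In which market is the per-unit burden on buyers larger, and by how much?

Market B, by £2.4.

Market A: pre-tax p* = £52, q* = 129; post-tax q = 89; per-unit burden on buyers = £20.
Market B: pre-tax p* = £50, q* = 51; post-tax q = 28.6; per-unit burden on buyers = £22.4.
Difference: £20 vs £22.4 → market B is larger by £2.4.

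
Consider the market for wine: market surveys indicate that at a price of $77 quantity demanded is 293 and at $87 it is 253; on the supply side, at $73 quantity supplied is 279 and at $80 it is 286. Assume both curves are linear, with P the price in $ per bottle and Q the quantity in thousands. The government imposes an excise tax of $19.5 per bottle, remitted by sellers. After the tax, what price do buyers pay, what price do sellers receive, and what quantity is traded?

Demand slope: (253 − 293)/(87 − 77) = -4, so Qd = 601 − 4P.
Supply slope: (286 − 279)/(80 − 73) = 1, so Qs = P + 206.
Before the tax: set 601 − 4P = P + 206 → P* = $79, Q* = 285.
With the tax collected from sellers, supply shifts: Qs = (P − 19.5) + 206.
Solving gives Q = 269.4 with buyers paying $82.9 and sellers receiving $63.4 (the $19.5 wedge).
The less price-elastic side of the market bears the larger share of a per-unit tax.

Buyers pay $82.9; sellers receive $63.4; quantity = 269.4.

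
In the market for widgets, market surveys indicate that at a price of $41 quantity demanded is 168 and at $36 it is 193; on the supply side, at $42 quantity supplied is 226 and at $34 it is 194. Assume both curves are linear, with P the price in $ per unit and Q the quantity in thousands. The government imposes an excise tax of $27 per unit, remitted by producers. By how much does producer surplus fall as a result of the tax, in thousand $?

Producer surplus falls by $2520 thousand.

Demand slope: (193 − 168)/(36 − 41) = -5, so Qd = 373 − 5P.
Supply slope: (194 − 226)/(34 − 42) = 4, so Qs = 4P + 58.
Without the tax, 373 − 5P = 4P + 58 gives 9P = 315, so P* = $35 and Q* = 198.
With the tax collected from producers, supply shifts: Qs = 4(P − 27) + 58.
New equilibrium: buyers pay $47, producers receive $20, Q = 138. (Wedge: Pb − Ps = 27.)
ΔPS is the trapezoid between Q = 138 and Q = 198 of height $15: ½ · (198 + 138) · 15 = $2520.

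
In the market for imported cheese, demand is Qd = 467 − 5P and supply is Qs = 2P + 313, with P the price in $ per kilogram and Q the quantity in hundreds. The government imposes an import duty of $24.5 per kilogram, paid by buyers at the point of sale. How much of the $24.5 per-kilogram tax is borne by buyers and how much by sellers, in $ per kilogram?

Without the tax, 467 − 5P = 2P + 313 gives 7P = 154, so P* = $22 and Q* = 357.
With the tax collected from buyers, demand (in seller-price terms) shifts: Qd = 467 − 5(P + 24.5).
New equilibrium: buyers pay $29, sellers receive $4.5, Q = 322. (Wedge: Pb − Ps = 24.5.)
Burden on buyers: $7; on sellers: $17.5. (They sum to $24.5.)
The less price-elastic side of the market bears the larger share of a per-unit tax.

Buyers bear $7 per kilogram; sellers bear $17.5 per kilogram.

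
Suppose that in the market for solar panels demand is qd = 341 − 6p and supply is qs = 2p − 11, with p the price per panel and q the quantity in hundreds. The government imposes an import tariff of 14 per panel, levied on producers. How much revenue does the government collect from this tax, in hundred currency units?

Without the tax, 341 − 6p = 2p − 11 gives 8p = 352, so p* = 44 and q* = 77.
With the tax collected from producers, supply shifts: qs = 2(p − 14) − 11.
New equilibrium: consumers pay 47.5, producers receive 33.5, q = 56. (Wedge: pb − ps = 14.)
Revenue = t · Q = 14 · 56 = 784.

Tax revenue = 784 hundred.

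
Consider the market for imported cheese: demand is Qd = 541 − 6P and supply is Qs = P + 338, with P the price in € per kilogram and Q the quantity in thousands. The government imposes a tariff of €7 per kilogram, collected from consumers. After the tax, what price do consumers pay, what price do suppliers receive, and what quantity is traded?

Consumers pay €30; suppliers receive €23; quantity = 361.

Before the tax: set 541 − 6P = P + 338 → P* = €29, Q* = 367.
With the tax collected from consumers, demand (in seller-price terms) shifts: Qd = 541 − 6(P + 7).
New equilibrium: consumers pay €30, suppliers receive €23, Q = 361. (Wedge: Pb − Ps = 7.)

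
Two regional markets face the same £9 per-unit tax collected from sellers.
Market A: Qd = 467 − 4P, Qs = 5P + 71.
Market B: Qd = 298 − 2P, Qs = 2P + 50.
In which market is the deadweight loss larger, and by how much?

Market A: pre-tax P* = £44, Q* = 291; post-tax Q = 271; deadweight loss = £90.
Market B: pre-tax P* = £62, Q* = 174; post-tax Q = 165; deadweight loss = £40.5.
Difference: £90 vs £40.5 → market A is larger by £49.5.

Market A, by £49.5.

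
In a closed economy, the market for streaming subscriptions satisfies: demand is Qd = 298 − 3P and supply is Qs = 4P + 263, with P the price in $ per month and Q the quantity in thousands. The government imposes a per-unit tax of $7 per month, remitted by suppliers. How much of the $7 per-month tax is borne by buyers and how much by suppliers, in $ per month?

Before the tax: set 298 − 3P = 4P + 263 → P* = $5, Q* = 283.
With the tax collected from suppliers, supply shifts: Qs = 4(P − 7) + 263.
New equilibrium: buyers pay $9, suppliers receive $2, Q = 271. (Wedge: Pb − Ps = 7.)
Burden on buyers: $4; on suppliers: $3. (They sum to $7.)

Buyers bear $4 per month; suppliers bear $3 per month.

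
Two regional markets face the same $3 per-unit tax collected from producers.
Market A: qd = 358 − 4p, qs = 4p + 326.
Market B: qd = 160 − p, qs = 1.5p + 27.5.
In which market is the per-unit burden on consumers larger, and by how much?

Market A: pre-tax p* = $4, q* = 342; post-tax q = 336; per-unit burden on consumers = $1.5.
Market B: pre-tax p* = $53, q* = 107; post-tax q = 105.2; per-unit burden on consumers = $1.8.
Difference: $1.5 vs $1.8 → market B is larger by $0.3.

Market B, by $0.3.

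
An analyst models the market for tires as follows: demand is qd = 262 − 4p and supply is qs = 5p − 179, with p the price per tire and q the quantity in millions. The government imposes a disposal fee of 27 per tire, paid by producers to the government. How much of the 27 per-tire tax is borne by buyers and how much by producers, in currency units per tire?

Before the tax: set 262 − 4p = 5p − 179 → p* = 49, q* = 66.
With the tax collected from producers, supply shifts: qs = 5(p − 27) − 179.
Solving gives q = 6 with buyers paying 64 and producers receiving 37 (the 27 wedge).
Burden on buyers: 15; on producers: 12. (They sum to 27.)

Buyers bear 15 per tire; producers bear 12 per tire.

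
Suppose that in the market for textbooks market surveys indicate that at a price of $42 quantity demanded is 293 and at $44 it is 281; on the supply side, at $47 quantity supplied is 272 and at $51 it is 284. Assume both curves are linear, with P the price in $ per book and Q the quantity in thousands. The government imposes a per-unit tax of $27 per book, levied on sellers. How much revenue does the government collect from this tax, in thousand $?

Demand slope: (281 − 293)/(44 − 42) = -6, so Qd = 545 − 6P.
Supply slope: (284 − 272)/(51 − 47) = 3, so Qs = 3P + 131.
Before the tax: set 545 − 6P = 3P + 131 → P* = $46, Q* = 269.
With the tax collected from sellers, supply shifts: Qs = 3(P − 27) + 131.
New equilibrium: consumers pay $55, sellers receive $28, Q = 215. (Wedge: Pb − Ps = 27.)
Revenue = t · Q = 27 · 215 = $5805.

Tax revenue = $5805 thousand.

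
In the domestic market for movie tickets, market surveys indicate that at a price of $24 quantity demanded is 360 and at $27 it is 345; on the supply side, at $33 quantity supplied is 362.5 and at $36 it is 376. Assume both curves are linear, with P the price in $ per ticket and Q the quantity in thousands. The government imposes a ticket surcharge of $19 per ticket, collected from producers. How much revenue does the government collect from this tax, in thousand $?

Demand slope: (345 − 360)/(27 − 24) = -5, so Qd = 480 − 5P.
Supply slope: (376 − 362.5)/(36 − 33) = 4.5, so Qs = 4.5P + 214.
Before the tax: set 480 − 5P = 4.5P + 214 → P* = $28, Q* = 340.
With the tax collected from producers, supply shifts: Qs = 4.5(P − 19) + 214.
Solving gives Q = 295 with buyers paying $37 and producers receiving $18 (the $19 wedge).
Revenue = t · Q = 19 · 295 = $5605.

Tax revenue = $5605 thousand.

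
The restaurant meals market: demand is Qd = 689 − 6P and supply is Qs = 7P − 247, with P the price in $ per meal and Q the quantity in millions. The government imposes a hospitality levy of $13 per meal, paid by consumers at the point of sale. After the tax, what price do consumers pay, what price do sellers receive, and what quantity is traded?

Before the tax: set 689 − 6P = 7P − 247 → P* = $72, Q* = 257.
With the tax collected from consumers, demand (in seller-price terms) shifts: Qd = 689 − 6(P + 13).
Solving gives Q = 215 with consumers paying $79 and sellers receiving $66 (the $13 wedge).

Consumers pay $79; sellers receive $66; quantity = 215.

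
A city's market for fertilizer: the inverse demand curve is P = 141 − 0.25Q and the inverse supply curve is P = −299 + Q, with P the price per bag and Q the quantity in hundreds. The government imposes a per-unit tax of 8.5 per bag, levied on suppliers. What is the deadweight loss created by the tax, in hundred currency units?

Inverting to Q(P) form: Qd = 564 − 4P; Qs = P + 299.
Without the tax, 564 − 4P = P + 299 gives 5P = 265, so P* = 53 and Q* = 352.
With the tax collected from suppliers, supply shifts: Qs = (P − 8.5) + 299.
Solving gives Q = 345.2 with consumers paying 54.7 and suppliers receiving 46.2 (the 8.5 wedge).
Quantity falls by |ΔQ| = |352 − 345.2| = 6.8.
DWL = ½ · t · |ΔQ| = ½ · 8.5 · 6.8 = 28.9.

Deadweight loss = 28.9 hundred.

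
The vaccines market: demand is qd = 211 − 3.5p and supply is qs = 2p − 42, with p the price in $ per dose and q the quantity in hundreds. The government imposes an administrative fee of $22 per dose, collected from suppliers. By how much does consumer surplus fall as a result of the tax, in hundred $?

Before the tax: set 211 − 3.5p = 2p − 42 → p* = $46, q* = 50.
With the tax collected from suppliers, supply shifts: qs = 2(p − 22) − 42.
Solving gives q = 22 with buyers paying $54 and suppliers receiving $32 (the $22 wedge).
ΔCS is the trapezoid between Q = 22 and Q = 50 of height $8: ½ · (50 + 22) · 8 = $288.

Consumer surplus falls by $288 hundred.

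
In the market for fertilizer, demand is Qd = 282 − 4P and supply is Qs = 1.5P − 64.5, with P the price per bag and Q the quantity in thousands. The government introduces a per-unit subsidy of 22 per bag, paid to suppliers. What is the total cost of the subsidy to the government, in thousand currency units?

Before the subsidy: set 282 − 4P = 1.5P − 64.5 → P* = 63, Q* = 30.
With a per-unit subsidy paid to suppliers, each receives P + 22 per unit sold, so supply becomes Qs = 1.5(P + 22) − 64.5.
Solving gives Q = 54 with consumers paying 57 and suppliers receiving 79 (the 22 wedge).
Outlay = t · Q = 22 · 54 = 1188.

Government outlay = 1188 thousand.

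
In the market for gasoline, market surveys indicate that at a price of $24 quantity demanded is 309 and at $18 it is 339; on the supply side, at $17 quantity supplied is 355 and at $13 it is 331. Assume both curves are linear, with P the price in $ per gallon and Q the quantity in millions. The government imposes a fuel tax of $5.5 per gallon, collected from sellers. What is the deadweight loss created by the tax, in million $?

Demand slope: (339 − 309)/(18 − 24) = -5, so Qd = 429 − 5P.
Supply slope: (331 − 355)/(13 − 17) = 6, so Qs = 6P + 253.
Without the tax, 429 − 5P = 6P + 253 gives 11P = 176, so P* = $16 and Q* = 349.
With the tax collected from sellers, supply shifts: Qs = 6(P − 5.5) + 253.
New equilibrium: consumers pay $19, sellers receive $13.5, Q = 334. (Wedge: Pb − Ps = 5.5.)
Quantity falls by |ΔQ| = |349 − 334| = 15.
DWL = ½ · t · |ΔQ| = ½ · 5.5 · 15 = $41.25.

Deadweight loss = $41.25 million.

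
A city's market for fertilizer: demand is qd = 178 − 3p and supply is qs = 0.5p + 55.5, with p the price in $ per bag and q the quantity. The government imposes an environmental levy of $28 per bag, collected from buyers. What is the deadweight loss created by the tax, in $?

Without the tax, 178 − 3p = 0.5p + 55.5 gives 3.5p = 122.5, so p* = $35 and q* = 73.
With the tax collected from buyers, demand (in seller-price terms) shifts: qd = 178 − 3(p + 28).
Solving gives q = 61 with buyers paying $39 and suppliers receiving $11 (the $28 wedge).
Quantity falls by |ΔQ| = |73 − 61| = 12.
DWL = ½ · t · |ΔQ| = ½ · 28 · 12 = $168.

Deadweight loss = $168.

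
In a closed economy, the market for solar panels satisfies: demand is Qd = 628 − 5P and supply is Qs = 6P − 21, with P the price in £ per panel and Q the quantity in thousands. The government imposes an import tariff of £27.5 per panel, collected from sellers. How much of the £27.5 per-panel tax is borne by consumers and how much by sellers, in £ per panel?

Consumers bear £15 per panel; sellers bear £12.5 per panel.

Before the tax: set 628 − 5P = 6P − 21 → P* = £59, Q* = 333.
With the tax collected from sellers, supply shifts: Qs = 6(P − 27.5) − 21.
Solving gives Q = 258 with consumers paying £74 and sellers receiving £46.5 (the £27.5 wedge).
Burden on consumers: £15; on sellers: £12.5. (They sum to £27.5.)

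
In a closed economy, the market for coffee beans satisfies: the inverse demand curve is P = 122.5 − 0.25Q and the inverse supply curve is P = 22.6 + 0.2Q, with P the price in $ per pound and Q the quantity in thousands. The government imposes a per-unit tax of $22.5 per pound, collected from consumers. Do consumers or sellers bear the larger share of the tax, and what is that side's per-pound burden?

Consumers bear the larger share: $12.5 per pound.

Rewrite in direct form: Qd = 490 − 4P and Qs = 5P − 113.
Before the tax: set 490 − 4P = 5P − 113 → P* = $67, Q* = 222.
With the tax collected from consumers, demand (in seller-price terms) shifts: Qd = 490 − 4(P + 22.5).
New equilibrium: consumers pay $79.5, sellers receive $57, Q = 172. (Wedge: Pb − Ps = 22.5.)
Per-pound burden: consumers $12.5, sellers $10.
Consumers take the larger share because demand is less price-elastic here (demand slope 4 vs supply slope 5).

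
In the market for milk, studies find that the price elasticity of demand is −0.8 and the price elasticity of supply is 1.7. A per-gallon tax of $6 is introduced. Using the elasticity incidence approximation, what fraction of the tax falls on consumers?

Incidence ratio: consumers' share ≈ εs / (εs + |εd|) = 1.7 / (1.7 + 0.8) = 0.68.
Supply is the more elastic side, so consumers bear the larger share.

Consumers' share ≈ 0.68.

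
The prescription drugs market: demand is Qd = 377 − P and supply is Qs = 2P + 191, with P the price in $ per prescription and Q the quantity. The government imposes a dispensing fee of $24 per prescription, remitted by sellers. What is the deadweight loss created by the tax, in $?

Before the tax: set 377 − P = 2P + 191 → P* = $62, Q* = 315.
With the tax collected from sellers, supply shifts: Qs = 2(P − 24) + 191.
New equilibrium: buyers pay $78, sellers receive $54, Q = 299. (Wedge: Pb − Ps = 24.)
Quantity falls by |ΔQ| = |315 − 299| = 16.
DWL = ½ · t · |ΔQ| = ½ · 24 · 16 = $192.

Deadweight loss = $192.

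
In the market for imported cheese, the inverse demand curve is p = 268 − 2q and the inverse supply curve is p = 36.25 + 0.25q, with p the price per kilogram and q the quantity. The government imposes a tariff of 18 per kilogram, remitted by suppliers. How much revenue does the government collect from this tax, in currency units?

Inverting to q(p) form: qd = 134 − 0.5p; qs = 4p − 145.
Without the tax, 134 − 0.5p = 4p − 145 gives 4.5p = 279, so p* = 62 and q* = 103.
With the tax collected from suppliers, supply shifts: qs = 4(p − 18) − 145.
New equilibrium: buyers pay 78, suppliers receive 60, q = 95. (Wedge: pb − ps = 18.)
Revenue = t · Q = 18 · 95 = 1710.

Tax revenue = 1710.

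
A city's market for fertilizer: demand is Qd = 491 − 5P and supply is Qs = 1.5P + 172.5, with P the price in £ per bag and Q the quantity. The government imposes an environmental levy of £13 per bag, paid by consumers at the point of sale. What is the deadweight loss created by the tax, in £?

Deadweight loss = £97.5.

Without the tax, 491 − 5P = 1.5P + 172.5 gives 6.5P = 318.5, so P* = £49 and Q* = 246.
With the tax collected from consumers, demand (in seller-price terms) shifts: Qd = 491 − 5(P + 13).
New equilibrium: consumers pay £52, sellers receive £39, Q = 231. (Wedge: Pb − Ps = 13.)
Quantity falls by |ΔQ| = |246 − 231| = 15.
DWL = ½ · t · |ΔQ| = ½ · 13 · 15 = £97.5.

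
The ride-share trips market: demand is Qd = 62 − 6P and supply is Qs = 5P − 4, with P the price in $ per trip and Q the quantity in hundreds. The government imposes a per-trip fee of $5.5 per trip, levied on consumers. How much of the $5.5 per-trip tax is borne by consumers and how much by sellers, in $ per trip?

Before the tax: set 62 − 6P = 5P − 4 → P* = $6, Q* = 26.
With the tax collected from consumers, demand (in seller-price terms) shifts: Qd = 62 − 6(P + 5.5).
New equilibrium: consumers pay $8.5, sellers receive $3, Q = 11. (Wedge: Pb − Ps = 5.5.)
Burden on consumers: $2.5; on sellers: $3. (They sum to $5.5.)
The less price-elastic side of the market bears the larger share of a per-unit tax.

Consumers bear $2.5 per trip; sellers bear $3 per trip.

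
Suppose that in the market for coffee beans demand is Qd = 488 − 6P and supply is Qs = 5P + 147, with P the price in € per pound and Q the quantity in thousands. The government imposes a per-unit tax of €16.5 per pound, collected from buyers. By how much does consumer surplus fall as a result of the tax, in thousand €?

Consumer surplus falls by €2096.25 thousand.

Before the tax: set 488 − 6P = 5P + 147 → P* = €31, Q* = 302.
With the tax collected from buyers, demand (in seller-price terms) shifts: Qd = 488 − 6(P + 16.5).
Solving gives Q = 257 with buyers paying €38.5 and producers receiving €22 (the €16.5 wedge).
ΔCS is the trapezoid between Q = 257 and Q = 302 of height €7.5: ½ · (302 + 257) · 7.5 = €2096.25.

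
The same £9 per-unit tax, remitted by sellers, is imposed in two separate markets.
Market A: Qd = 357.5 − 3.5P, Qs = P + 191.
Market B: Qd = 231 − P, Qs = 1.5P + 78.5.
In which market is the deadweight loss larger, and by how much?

Market A, by £7.2.

Market A: pre-tax P* = £37, Q* = 228; post-tax Q = 221; deadweight loss = £31.5.
Market B: pre-tax P* = £61, Q* = 170; post-tax Q = 164.6; deadweight loss = £24.3.
Difference: £31.5 vs £24.3 → market A is larger by £7.2.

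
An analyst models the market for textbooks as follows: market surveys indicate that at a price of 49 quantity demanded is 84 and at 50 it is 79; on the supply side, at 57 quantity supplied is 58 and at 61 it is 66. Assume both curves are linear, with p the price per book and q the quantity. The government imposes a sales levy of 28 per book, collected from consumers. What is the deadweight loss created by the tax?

Deadweight loss = 560.

Demand slope: (79 − 84)/(50 − 49) = -5, so qd = 329 − 5p.
Supply slope: (66 − 58)/(61 − 57) = 2, so qs = 2p − 56.
Without the tax, 329 − 5p = 2p − 56 gives 7p = 385, so p* = 55 and q* = 54.
With the tax collected from consumers, demand (in seller-price terms) shifts: qd = 329 − 5(p + 28).
Solving gives q = 14 with consumers paying 63 and sellers receiving 35 (the 28 wedge).
Quantity falls by |ΔQ| = |54 − 14| = 40.
DWL = ½ · t · |ΔQ| = ½ · 28 · 40 = 560.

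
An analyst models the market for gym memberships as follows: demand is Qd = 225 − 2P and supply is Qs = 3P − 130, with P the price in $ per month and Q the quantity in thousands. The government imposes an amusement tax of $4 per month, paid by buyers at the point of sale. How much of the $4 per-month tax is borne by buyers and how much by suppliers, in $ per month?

Buyers bear $2.4 per month; suppliers bear $1.6 per month.

Without the tax, 225 − 2P = 3P − 130 gives 5P = 355, so P* = $71 and Q* = 83.
With the tax collected from buyers, demand (in seller-price terms) shifts: Qd = 225 − 2(P + 4).
Solving gives Q = 78.2 with buyers paying $73.4 and suppliers receiving $69.4 (the $4 wedge).
Burden on buyers: $2.4; on suppliers: $1.6. (They sum to $4.)
The less price-elastic side of the market bears the larger share of a per-unit tax.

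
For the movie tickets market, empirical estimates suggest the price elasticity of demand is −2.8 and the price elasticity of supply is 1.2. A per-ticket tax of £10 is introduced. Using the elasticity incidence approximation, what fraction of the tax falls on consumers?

Consumers' share ≈ 0.3.

Incidence ratio: consumers' share ≈ εs / (εs + |εd|) = 1.2 / (1.2 + 2.8) = 0.3.
Supply is the less elastic side, so consumers bear the smaller share.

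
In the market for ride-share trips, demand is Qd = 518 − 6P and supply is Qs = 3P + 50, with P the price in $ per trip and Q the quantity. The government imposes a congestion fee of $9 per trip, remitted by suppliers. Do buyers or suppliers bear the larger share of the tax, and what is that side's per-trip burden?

Before the tax: set 518 − 6P = 3P + 50 → P* = $52, Q* = 206.
With the tax collected from suppliers, supply shifts: Qs = 3(P − 9) + 50.
Solving gives Q = 188 with buyers paying $55 and suppliers receiving $46 (the $9 wedge).
Per-trip burden: buyers $3, suppliers $6.
Suppliers take the larger share because supply is less price-elastic here (demand slope 6 vs supply slope 3).

Suppliers bear the larger share: $6 per trip.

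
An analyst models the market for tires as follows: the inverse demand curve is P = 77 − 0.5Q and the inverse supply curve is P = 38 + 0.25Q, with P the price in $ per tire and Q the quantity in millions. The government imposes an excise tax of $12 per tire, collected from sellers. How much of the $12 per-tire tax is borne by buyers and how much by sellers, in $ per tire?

Buyers bear $8 per tire; sellers bear $4 per tire.

Rewrite in direct form: Qd = 154 − 2P and Qs = 4P − 152.
Before the tax: set 154 − 2P = 4P − 152 → P* = $51, Q* = 52.
With the tax collected from sellers, supply shifts: Qs = 4(P − 12) − 152.
New equilibrium: buyers pay $59, sellers receive $47, Q = 36. (Wedge: Pb − Ps = 12.)
Burden on buyers: $8; on sellers: $4. (They sum to $12.)
The less price-elastic side of the market bears the larger share of a per-unit tax.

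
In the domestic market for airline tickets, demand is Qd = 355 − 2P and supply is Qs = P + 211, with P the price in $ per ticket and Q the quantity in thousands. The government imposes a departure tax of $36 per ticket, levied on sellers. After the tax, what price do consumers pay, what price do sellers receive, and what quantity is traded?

Before the tax: set 355 − 2P = P + 211 → P* = $48, Q* = 259.
With the tax collected from sellers, supply shifts: Qs = (P − 36) + 211.
Solving gives Q = 235 with consumers paying $60 and sellers receiving $24 (the $36 wedge).

Consumers pay $60; sellers receive $24; quantity = 235.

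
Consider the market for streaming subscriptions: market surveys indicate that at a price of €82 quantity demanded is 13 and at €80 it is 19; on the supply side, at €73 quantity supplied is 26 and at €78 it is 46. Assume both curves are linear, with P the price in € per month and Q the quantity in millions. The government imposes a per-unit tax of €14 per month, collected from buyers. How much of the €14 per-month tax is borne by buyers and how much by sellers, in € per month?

Buyers bear €8 per month; sellers bear €6 per month.

Demand slope: (19 − 13)/(80 − 82) = -3, so Qd = 259 − 3P.
Supply slope: (46 − 26)/(78 − 73) = 4, so Qs = 4P − 266.
Before the tax: set 259 − 3P = 4P − 266 → P* = €75, Q* = 34.
With the tax collected from buyers, demand (in seller-price terms) shifts: Qd = 259 − 3(P + 14).
Solving gives Q = 10 with buyers paying €83 and sellers receiving €69 (the €14 wedge).
Burden on buyers: €8; on sellers: €6. (They sum to €14.)
The less price-elastic side of the market bears the larger share of a per-unit tax.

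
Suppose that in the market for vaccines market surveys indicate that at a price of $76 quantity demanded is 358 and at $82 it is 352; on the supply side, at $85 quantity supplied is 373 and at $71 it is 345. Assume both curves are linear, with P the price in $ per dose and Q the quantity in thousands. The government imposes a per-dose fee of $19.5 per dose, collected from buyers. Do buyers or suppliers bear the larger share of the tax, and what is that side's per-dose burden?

Demand slope: (352 − 358)/(82 − 76) = -1, so Qd = 434 − P.
Supply slope: (345 − 373)/(71 − 85) = 2, so Qs = 2P + 203.
Before the tax: set 434 − P = 2P + 203 → P* = $77, Q* = 357.
With the tax collected from buyers, demand (in seller-price terms) shifts: Qd = 434 − (P + 19.5).
Solving gives Q = 344 with buyers paying $90 and suppliers receiving $70.5 (the $19.5 wedge).
Per-dose burden: buyers $13, suppliers $6.5.
Buyers take the larger share because demand is less price-elastic here (demand slope 1 vs supply slope 2).
The less price-elastic side of the market bears the larger share of a per-unit tax.

Buyers bear the larger share: $13 per dose.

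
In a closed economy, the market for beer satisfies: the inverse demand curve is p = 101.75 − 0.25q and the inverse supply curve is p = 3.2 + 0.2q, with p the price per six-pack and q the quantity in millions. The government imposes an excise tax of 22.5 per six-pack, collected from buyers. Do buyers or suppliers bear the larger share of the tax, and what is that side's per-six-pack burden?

Buyers bear the larger share: 12.5 per six-pack.

Inverting to q(p) form: qd = 407 − 4p; qs = 5p − 16.
Before the tax: set 407 − 4p = 5p − 16 → p* = 47, q* = 219.
With the tax collected from buyers, demand (in seller-price terms) shifts: qd = 407 − 4(p + 22.5).
New equilibrium: buyers pay 59.5, suppliers receive 37, q = 169. (Wedge: pb − ps = 22.5.)
Per-six-pack burden: buyers 12.5, suppliers 10.
Buyers take the larger share because demand is less price-elastic here (demand slope 4 vs supply slope 5).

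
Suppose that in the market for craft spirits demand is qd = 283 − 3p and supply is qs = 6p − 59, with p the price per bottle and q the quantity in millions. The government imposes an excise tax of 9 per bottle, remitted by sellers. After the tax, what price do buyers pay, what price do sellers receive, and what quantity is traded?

Before the tax: set 283 − 3p = 6p − 59 → p* = 38, q* = 169.
With the tax collected from sellers, supply shifts: qs = 6(p − 9) − 59.
Solving gives q = 151 with buyers paying 44 and sellers receiving 35 (the 9 wedge).

Buyers pay 44; sellers receive 35; quantity = 151.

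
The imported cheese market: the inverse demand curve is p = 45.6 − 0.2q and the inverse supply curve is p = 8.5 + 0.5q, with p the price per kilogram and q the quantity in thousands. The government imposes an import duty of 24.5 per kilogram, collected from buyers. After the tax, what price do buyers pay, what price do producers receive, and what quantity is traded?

Buyers pay 42; producers receive 17.5; quantity = 18.

Rewrite in direct form: qd = 228 − 5p and qs = 2p − 17.
Without the tax, 228 − 5p = 2p − 17 gives 7p = 245, so p* = 35 and q* = 53.
With the tax collected from buyers, demand (in seller-price terms) shifts: qd = 228 − 5(p + 24.5).
Solving gives q = 18 with buyers paying 42 and producers receiving 17.5 (the 24.5 wedge).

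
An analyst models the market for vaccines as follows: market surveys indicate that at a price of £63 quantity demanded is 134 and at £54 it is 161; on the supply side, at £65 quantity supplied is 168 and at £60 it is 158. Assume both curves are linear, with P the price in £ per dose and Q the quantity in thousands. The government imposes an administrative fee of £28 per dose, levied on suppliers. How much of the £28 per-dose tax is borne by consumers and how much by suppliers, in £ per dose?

Consumers bear £11.2 per dose; suppliers bear £16.8 per dose.

Demand slope: (161 − 134)/(54 − 63) = -3, so Qd = 323 − 3P.
Supply slope: (158 − 168)/(60 − 65) = 2, so Qs = 2P + 38.
Before the tax: set 323 − 3P = 2P + 38 → P* = £57, Q* = 152.
With the tax collected from suppliers, supply shifts: Qs = 2(P − 28) + 38.
New equilibrium: consumers pay £68.2, suppliers receive £40.2, Q = 118.4. (Wedge: Pb − Ps = 28.)
Burden on consumers: £11.2; on suppliers: £16.8. (They sum to £28.)
The less price-elastic side of the market bears the larger share of a per-unit tax.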